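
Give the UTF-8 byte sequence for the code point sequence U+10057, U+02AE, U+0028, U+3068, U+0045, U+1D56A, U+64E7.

F0 90 81 97 CA AE 28 E3 81 A8 45 F0 9D 95 AA E6 93 A7

U+10057: 4-byte form → F0 90 81 97.
U+02AE: 2-byte form → CA AE.
U+0028: 1-byte form → 28.
U+3068: 3-byte form → E3 81 A8.
U+0045: 1-byte form → 45.
U+1D56A: 4-byte form → F0 9D 95 AA.
U+64E7: 3-byte form → E6 93 A7.
Concatenated (18 bytes): F0 90 81 97 CA AE 28 E3 81 A8 45 F0 9D 95 AA E6 93 A7.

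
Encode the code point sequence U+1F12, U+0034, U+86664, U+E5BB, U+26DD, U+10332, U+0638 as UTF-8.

U+1F12: 3-byte form → E1 BC 92.
U+0034: 1-byte form → 34.
U+86664: 4-byte form → F2 86 99 A4.
U+E5BB: 3-byte form → EE 96 BB.
U+26DD: 3-byte form → E2 9B 9D.
U+10332: 4-byte form → F0 90 8C B2.
U+0638: 2-byte form → D8 B8.
Concatenated (20 bytes): E1 BC 92 34 F2 86 99 A4 EE 96 BB E2 9B 9D F0 90 8C B2 D8 B8.

E1 BC 92 34 F2 86 99 A4 EE 96 BB E2 9B 9D F0 90 8C B2 D8 B8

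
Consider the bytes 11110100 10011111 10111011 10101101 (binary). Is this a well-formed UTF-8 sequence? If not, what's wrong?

invalid (encodes a value above U+10FFFF)

Leading byte 0xF4 = 11110100 → 4-byte form.
Payload = 0x11FEED, which exceeds U+10FFFF, the maximum Unicode code point. (Leading bytes F5–FF, or F4 followed by ≥ 0x90, are invalid.)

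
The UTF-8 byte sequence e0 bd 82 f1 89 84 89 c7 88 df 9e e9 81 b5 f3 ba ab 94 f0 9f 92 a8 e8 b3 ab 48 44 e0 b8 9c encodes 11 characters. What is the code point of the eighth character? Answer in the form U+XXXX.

Offset 0: leading byte 0xE0 = 11100000 → 3-byte char #1 = E0 BD 82.
Offset 3: leading byte 0xF1 = 11110001 → 4-byte char #2 = F1 89 84 89.
Offset 7: leading byte 0xC7 = 11000111 → 2-byte char #3 = C7 88.
Offset 9: leading byte 0xDF = 11011111 → 2-byte char #4 = DF 9E.
Offset 11: leading byte 0xE9 = 11101001 → 3-byte char #5 = E9 81 B5.
Offset 14: leading byte 0xF3 = 11110011 → 4-byte char #6 = F3 BA AB 94.
Offset 18: leading byte 0xF0 = 11110000 → 4-byte char #7 = F0 9F 92 A8.
Offset 22: leading byte 0xE8 = 11101000 → 3-byte char #8 = E8 B3 AB.
Leading byte 0xE8 = 11101000 matches 1110xxxx → 3-byte sequence.
Byte 1: 0xE8 = 11101000, payload 1000 (4 bits).
Byte 2: 0xB3 = 10110011 (10xxxxxx ✓), payload 110011.
Byte 3: 0xAB = 10101011 (10xxxxxx ✓), payload 101011.
Concatenate: 1000110011101011 = 0x8CEB (16 bits → U+8CEB).

U+8CEB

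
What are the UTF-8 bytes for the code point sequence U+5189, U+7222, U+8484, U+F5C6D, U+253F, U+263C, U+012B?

E5 86 89 E7 88 A2 E8 92 84 F3 B5 B1 AD E2 94 BF E2 98 BC C4 AB

U+5189: 3-byte form → E5 86 89.
U+7222: 3-byte form → E7 88 A2.
U+8484: 3-byte form → E8 92 84.
U+F5C6D: 4-byte form → F3 B5 B1 AD.
U+253F: 3-byte form → E2 94 BF.
U+263C: 3-byte form → E2 98 BC.
U+012B: 2-byte form → C4 AB.
Concatenated (21 bytes): E5 86 89 E7 88 A2 E8 92 84 F3 B5 B1 AD E2 94 BF E2 98 BC C4 AB.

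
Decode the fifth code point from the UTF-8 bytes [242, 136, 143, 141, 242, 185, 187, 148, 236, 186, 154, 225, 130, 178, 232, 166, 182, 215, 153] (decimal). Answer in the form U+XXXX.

U+89B6

Offset 0: leading byte 0xF2 = 11110010 → 4-byte char #1 = F2 88 8F 8D.
Offset 4: leading byte 0xF2 = 11110010 → 4-byte char #2 = F2 B9 BB 94.
Offset 8: leading byte 0xEC = 11101100 → 3-byte char #3 = EC BA 9A.
Offset 11: leading byte 0xE1 = 11100001 → 3-byte char #4 = E1 82 B2.
Offset 14: leading byte 0xE8 = 11101000 → 3-byte char #5 = E8 A6 B6.
Leading byte 0xE8 = 11101000 matches 1110xxxx → 3-byte sequence.
Byte 1: 0xE8 = 11101000, payload 1000 (4 bits).
Byte 2: 0xA6 = 10100110 (10xxxxxx ✓), payload 100110.
Byte 3: 0xB6 = 10110110 (10xxxxxx ✓), payload 110110.
Concatenate: 1000100110110110 = 0x89B6 (16 bits → U+89B6).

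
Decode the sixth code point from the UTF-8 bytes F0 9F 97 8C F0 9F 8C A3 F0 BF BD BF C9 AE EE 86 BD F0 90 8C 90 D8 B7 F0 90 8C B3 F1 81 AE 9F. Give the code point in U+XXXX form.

U+10310

Offset 0: leading byte 0xF0 = 11110000 → 4-byte char #1 = F0 9F 97 8C.
Offset 4: leading byte 0xF0 = 11110000 → 4-byte char #2 = F0 9F 8C A3.
Offset 8: leading byte 0xF0 = 11110000 → 4-byte char #3 = F0 BF BD BF.
Offset 12: leading byte 0xC9 = 11001001 → 2-byte char #4 = C9 AE.
Offset 14: leading byte 0xEE = 11101110 → 3-byte char #5 = EE 86 BD.
Offset 17: leading byte 0xF0 = 11110000 → 4-byte char #6 = F0 90 8C 90.
Leading byte 0xF0 = 11110000 matches 11110xxx → 4-byte sequence.
Byte 1: 0xF0 = 11110000, payload 000 (3 bits).
Byte 2: 0x90 = 10010000 (10xxxxxx ✓), payload 010000.
Byte 3: 0x8C = 10001100 (10xxxxxx ✓), payload 001100.
Byte 4: 0x90 = 10010000 (10xxxxxx ✓), payload 010000.
Concatenate: 000010000001100010000 = 0x10310 (21 bits → U+10310).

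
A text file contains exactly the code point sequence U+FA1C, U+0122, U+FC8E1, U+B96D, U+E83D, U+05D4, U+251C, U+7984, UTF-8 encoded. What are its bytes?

EF A8 9C C4 A2 F3 BC A3 A1 EB A5 AD EE A0 BD D7 94 E2 94 9C E7 A6 84

U+FA1C: 3-byte form → EF A8 9C.
U+0122: 2-byte form → C4 A2.
U+FC8E1: 4-byte form → F3 BC A3 A1.
U+B96D: 3-byte form → EB A5 AD.
U+E83D: 3-byte form → EE A0 BD.
U+05D4: 2-byte form → D7 94.
U+251C: 3-byte form → E2 94 9C.
U+7984: 3-byte form → E7 A6 84.
Concatenated (23 bytes): EF A8 9C C4 A2 F3 BC A3 A1 EB A5 AD EE A0 BD D7 94 E2 94 9C E7 A6 84.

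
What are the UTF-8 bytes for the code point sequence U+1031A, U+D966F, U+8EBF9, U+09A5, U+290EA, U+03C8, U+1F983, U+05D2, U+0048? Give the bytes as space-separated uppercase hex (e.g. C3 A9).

F0 90 8C 9A F3 99 99 AF F2 8E AF B9 E0 A6 A5 F0 A9 83 AA CF 88 F0 9F A6 83 D7 92 48

U+1031A: 4-byte form → F0 90 8C 9A.
U+D966F: 4-byte form → F3 99 99 AF.
U+8EBF9: 4-byte form → F2 8E AF B9.
U+09A5: 3-byte form → E0 A6 A5.
U+290EA: 4-byte form → F0 A9 83 AA.
U+03C8: 2-byte form → CF 88.
U+1F983: 4-byte form → F0 9F A6 83.
U+05D2: 2-byte form → D7 92.
U+0048: 1-byte form → 48.
Concatenated (28 bytes): F0 90 8C 9A F3 99 99 AF F2 8E AF B9 E0 A6 A5 F0 A9 83 AA CF 88 F0 9F A6 83 D7 92 48.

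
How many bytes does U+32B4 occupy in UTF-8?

3

U+32B4 = 0x32B4. UTF-8 uses 1 byte below 0x80, 2 below 0x800, 3 below 0x10000, 4 up to 0x10FFFF. 0x32B4 is in U+0800–U+FFFF → 3 bytes.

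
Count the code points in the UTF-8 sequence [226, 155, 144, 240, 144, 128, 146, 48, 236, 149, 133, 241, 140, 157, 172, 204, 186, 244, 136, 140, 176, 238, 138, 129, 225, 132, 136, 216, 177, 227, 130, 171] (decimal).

11

Byte at offset 0: 0xE2 = 11100010 → 3-byte char (#1). Advance 3.
Byte at offset 3: 0xF0 = 11110000 → 4-byte char (#2). Advance 4.
Byte at offset 7: 0x30 = 00110000 → 1-byte char (#3). Advance 1.
Byte at offset 8: 0xEC = 11101100 → 3-byte char (#4). Advance 3.
Byte at offset 11: 0xF1 = 11110001 → 4-byte char (#5). Advance 4.
Byte at offset 15: 0xCC = 11001100 → 2-byte char (#6). Advance 2.
Byte at offset 17: 0xF4 = 11110100 → 4-byte char (#7). Advance 4.
Byte at offset 21: 0xEE = 11101110 → 3-byte char (#8). Advance 3.
Byte at offset 24: 0xE1 = 11100001 → 3-byte char (#9). Advance 3.
Byte at offset 27: 0xD8 = 11011000 → 2-byte char (#10). Advance 2.
Byte at offset 29: 0xE3 = 11100011 → 3-byte char (#11). Advance 3.
Reached end at offset 32 after 11 code points.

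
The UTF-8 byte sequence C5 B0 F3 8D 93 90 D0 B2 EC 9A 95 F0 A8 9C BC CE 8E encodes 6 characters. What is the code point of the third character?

Offset 0: leading byte 0xC5 = 11000101 → 2-byte char #1 = C5 B0.
Offset 2: leading byte 0xF3 = 11110011 → 4-byte char #2 = F3 8D 93 90.
Offset 6: leading byte 0xD0 = 11010000 → 2-byte char #3 = D0 B2.
Leading byte 0xD0 = 11010000 matches 110xxxxx → 2-byte sequence.
Byte 1: 0xD0 = 11010000, payload 10000 (5 bits).
Byte 2: 0xB2 = 10110010 (10xxxxxx ✓), payload 110010.
Concatenate: 10000110010 = 0x432 (11 bits → U+0432).

U+0432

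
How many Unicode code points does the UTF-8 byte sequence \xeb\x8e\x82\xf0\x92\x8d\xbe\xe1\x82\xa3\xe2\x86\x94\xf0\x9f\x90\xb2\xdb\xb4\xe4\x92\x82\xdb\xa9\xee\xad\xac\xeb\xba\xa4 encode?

10

Byte at offset 0: 0xEB = 11101011 → 3-byte char (#1). Advance 3.
Byte at offset 3: 0xF0 = 11110000 → 4-byte char (#2). Advance 4.
Byte at offset 7: 0xE1 = 11100001 → 3-byte char (#3). Advance 3.
Byte at offset 10: 0xE2 = 11100010 → 3-byte char (#4). Advance 3.
Byte at offset 13: 0xF0 = 11110000 → 4-byte char (#5). Advance 4.
Byte at offset 17: 0xDB = 11011011 → 2-byte char (#6). Advance 2.
Byte at offset 19: 0xE4 = 11100100 → 3-byte char (#7). Advance 3.
Byte at offset 22: 0xDB = 11011011 → 2-byte char (#8). Advance 2.
Byte at offset 24: 0xEE = 11101110 → 3-byte char (#9). Advance 3.
Byte at offset 27: 0xEB = 11101011 → 3-byte char (#10). Advance 3.
Reached end at offset 30 after 10 code points.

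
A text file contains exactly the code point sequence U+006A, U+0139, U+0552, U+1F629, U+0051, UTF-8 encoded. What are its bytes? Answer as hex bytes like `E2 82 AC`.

6A C4 B9 D5 92 F0 9F 98 A9 51

U+006A: 1-byte form → 6A.
U+0139: 2-byte form → C4 B9.
U+0552: 2-byte form → D5 92.
U+1F629: 4-byte form → F0 9F 98 A9.
U+0051: 1-byte form → 51.
Concatenated (10 bytes): 6A C4 B9 D5 92 F0 9F 98 A9 51.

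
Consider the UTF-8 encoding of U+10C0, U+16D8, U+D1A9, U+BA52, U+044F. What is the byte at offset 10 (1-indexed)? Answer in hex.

0xEB

1-indexed offset 10 is 0-indexed offset 9.
U+10C0 → 3-byte form E1 83 80 at offsets 0–2.
U+16D8 → 3-byte form E1 9B 98 at offsets 3–5.
U+D1A9 → 3-byte form ED 86 A9 at offsets 6–8.
U+BA52 → 3-byte form EB A9 92 at offsets 9–11.
Offset 9 falls in char 4's range; it's byte 1 of EB A9 92 = 0xEB.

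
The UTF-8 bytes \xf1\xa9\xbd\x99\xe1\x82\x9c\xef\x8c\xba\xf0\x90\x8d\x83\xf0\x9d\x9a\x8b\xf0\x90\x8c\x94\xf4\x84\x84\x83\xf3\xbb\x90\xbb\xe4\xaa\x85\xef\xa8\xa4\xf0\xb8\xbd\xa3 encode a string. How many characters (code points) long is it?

11

Byte at offset 0: 0xF1 = 11110001 → 4-byte char (#1). Advance 4.
Byte at offset 4: 0xE1 = 11100001 → 3-byte char (#2). Advance 3.
Byte at offset 7: 0xEF = 11101111 → 3-byte char (#3). Advance 3.
Byte at offset 10: 0xF0 = 11110000 → 4-byte char (#4). Advance 4.
Byte at offset 14: 0xF0 = 11110000 → 4-byte char (#5). Advance 4.
Byte at offset 18: 0xF0 = 11110000 → 4-byte char (#6). Advance 4.
Byte at offset 22: 0xF4 = 11110100 → 4-byte char (#7). Advance 4.
Byte at offset 26: 0xF3 = 11110011 → 4-byte char (#8). Advance 4.
Byte at offset 30: 0xE4 = 11100100 → 3-byte char (#9). Advance 3.
Byte at offset 33: 0xEF = 11101111 → 3-byte char (#10). Advance 3.
Byte at offset 36: 0xF0 = 11110000 → 4-byte char (#11). Advance 4.
Reached end at offset 40 after 11 code points.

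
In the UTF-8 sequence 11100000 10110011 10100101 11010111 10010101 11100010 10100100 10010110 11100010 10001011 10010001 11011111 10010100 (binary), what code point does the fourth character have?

U+22D1

Offset 0: leading byte 0xE0 = 11100000 → 3-byte char #1 = E0 B3 A5.
Offset 3: leading byte 0xD7 = 11010111 → 2-byte char #2 = D7 95.
Offset 5: leading byte 0xE2 = 11100010 → 3-byte char #3 = E2 A4 96.
Offset 8: leading byte 0xE2 = 11100010 → 3-byte char #4 = E2 8B 91.
Leading byte 0xE2 = 11100010 matches 1110xxxx → 3-byte sequence.
Byte 1: 0xE2 = 11100010, payload 0010 (4 bits).
Byte 2: 0x8B = 10001011 (10xxxxxx ✓), payload 001011.
Byte 3: 0x91 = 10010001 (10xxxxxx ✓), payload 010001.
Concatenate: 0010001011010001 = 0x22D1 (16 bits → U+22D1).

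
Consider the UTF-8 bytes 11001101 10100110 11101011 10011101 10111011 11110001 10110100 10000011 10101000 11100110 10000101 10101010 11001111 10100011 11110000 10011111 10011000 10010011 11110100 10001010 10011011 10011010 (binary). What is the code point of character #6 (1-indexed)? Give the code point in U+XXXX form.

Offset 0: leading byte 0xCD = 11001101 → 2-byte char #1 = CD A6.
Offset 2: leading byte 0xEB = 11101011 → 3-byte char #2 = EB 9D BB.
Offset 5: leading byte 0xF1 = 11110001 → 4-byte char #3 = F1 B4 83 A8.
Offset 9: leading byte 0xE6 = 11100110 → 3-byte char #4 = E6 85 AA.
Offset 12: leading byte 0xCF = 11001111 → 2-byte char #5 = CF A3.
Offset 14: leading byte 0xF0 = 11110000 → 4-byte char #6 = F0 9F 98 93.
Leading byte 0xF0 = 11110000 matches 11110xxx → 4-byte sequence.
Byte 1: 0xF0 = 11110000, payload 000 (3 bits).
Byte 2: 0x9F = 10011111 (10xxxxxx ✓), payload 011111.
Byte 3: 0x98 = 10011000 (10xxxxxx ✓), payload 011000.
Byte 4: 0x93 = 10010011 (10xxxxxx ✓), payload 010011.
Concatenate: 000011111011000010011 = 0x1F613 (21 bits → U+1F613).

U+1F613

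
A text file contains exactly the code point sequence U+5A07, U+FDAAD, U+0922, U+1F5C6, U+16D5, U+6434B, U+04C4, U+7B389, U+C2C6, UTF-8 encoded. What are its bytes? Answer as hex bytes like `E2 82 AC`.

E5 A8 87 F3 BD AA AD E0 A4 A2 F0 9F 97 86 E1 9B 95 F1 A4 8D 8B D3 84 F1 BB 8E 89 EC 8B 86

U+5A07: 3-byte form → E5 A8 87.
U+FDAAD: 4-byte form → F3 BD AA AD.
U+0922: 3-byte form → E0 A4 A2.
U+1F5C6: 4-byte form → F0 9F 97 86.
U+16D5: 3-byte form → E1 9B 95.
U+6434B: 4-byte form → F1 A4 8D 8B.
U+04C4: 2-byte form → D3 84.
U+7B389: 4-byte form → F1 BB 8E 89.
U+C2C6: 3-byte form → EC 8B 86.
Concatenated (30 bytes): E5 A8 87 F3 BD AA AD E0 A4 A2 F0 9F 97 86 E1 9B 95 F1 A4 8D 8B D3 84 F1 BB 8E 89 EC 8B 86.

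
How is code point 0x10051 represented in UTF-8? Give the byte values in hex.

U+10051 = 0x10051 = 65617 decimal. In range U+10000–U+10FFFF → 4-byte form: 11110xxx 10xxxxxx 10xxxxxx 10xxxxxx.
Binary (21 bits): 000010000000001010001.
Split 3+6+6+6: 000 | 010000 | 000001 | 010001.
Byte 1: 11110000 = 0xF0.
Byte 2: 10010000 = 0x90.
Byte 3: 10000001 = 0x81.
Byte 4: 10010001 = 0x91.

F0 90 81 91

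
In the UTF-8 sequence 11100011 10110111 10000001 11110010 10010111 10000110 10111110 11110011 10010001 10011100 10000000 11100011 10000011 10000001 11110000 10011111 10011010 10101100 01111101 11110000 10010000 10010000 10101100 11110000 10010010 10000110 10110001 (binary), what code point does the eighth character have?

Offset 0: leading byte 0xE3 = 11100011 → 3-byte char #1 = E3 B7 81.
Offset 3: leading byte 0xF2 = 11110010 → 4-byte char #2 = F2 97 86 BE.
Offset 7: leading byte 0xF3 = 11110011 → 4-byte char #3 = F3 91 9C 80.
Offset 11: leading byte 0xE3 = 11100011 → 3-byte char #4 = E3 83 81.
Offset 14: leading byte 0xF0 = 11110000 → 4-byte char #5 = F0 9F 9A AC.
Offset 18: leading byte 0x7D = 01111101 → 1-byte char #6 = 7D.
Offset 19: leading byte 0xF0 = 11110000 → 4-byte char #7 = F0 90 90 AC.
Offset 23: leading byte 0xF0 = 11110000 → 4-byte char #8 = F0 92 86 B1.
Leading byte 0xF0 = 11110000 matches 11110xxx → 4-byte sequence.
Byte 1: 0xF0 = 11110000, payload 000 (3 bits).
Byte 2: 0x92 = 10010010 (10xxxxxx ✓), payload 010010.
Byte 3: 0x86 = 10000110 (10xxxxxx ✓), payload 000110.
Byte 4: 0xB1 = 10110001 (10xxxxxx ✓), payload 110001.
Concatenate: 000010010000110110001 = 0x121B1 (21 bits → U+121B1).

U+121B1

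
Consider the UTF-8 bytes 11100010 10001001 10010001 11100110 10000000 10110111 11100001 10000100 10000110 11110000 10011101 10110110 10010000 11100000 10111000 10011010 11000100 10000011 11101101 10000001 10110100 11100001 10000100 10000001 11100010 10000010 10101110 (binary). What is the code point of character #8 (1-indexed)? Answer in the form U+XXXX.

Offset 0: leading byte 0xE2 = 11100010 → 3-byte char #1 = E2 89 91.
Offset 3: leading byte 0xE6 = 11100110 → 3-byte char #2 = E6 80 B7.
Offset 6: leading byte 0xE1 = 11100001 → 3-byte char #3 = E1 84 86.
Offset 9: leading byte 0xF0 = 11110000 → 4-byte char #4 = F0 9D B6 90.
Offset 13: leading byte 0xE0 = 11100000 → 3-byte char #5 = E0 B8 9A.
Offset 16: leading byte 0xC4 = 11000100 → 2-byte char #6 = C4 83.
Offset 18: leading byte 0xED = 11101101 → 3-byte char #7 = ED 81 B4.
Offset 21: leading byte 0xE1 = 11100001 → 3-byte char #8 = E1 84 81.
Leading byte 0xE1 = 11100001 matches 1110xxxx → 3-byte sequence.
Byte 1: 0xE1 = 11100001, payload 0001 (4 bits).
Byte 2: 0x84 = 10000100 (10xxxxxx ✓), payload 000100.
Byte 3: 0x81 = 10000001 (10xxxxxx ✓), payload 000001.
Concatenate: 0001000100000001 = 0x1101 (16 bits → U+1101).

U+1101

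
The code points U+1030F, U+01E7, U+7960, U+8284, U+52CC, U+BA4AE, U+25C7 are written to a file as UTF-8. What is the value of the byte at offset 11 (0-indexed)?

0x84

U+1030F → 4-byte form F0 90 8C 8F at offsets 0–3.
U+01E7 → 2-byte form C7 A7 at offsets 4–5.
U+7960 → 3-byte form E7 A5 A0 at offsets 6–8.
U+8284 → 3-byte form E8 8A 84 at offsets 9–11.
Offset 11 falls in char 4's range; it's byte 3 of E8 8A 84 = 0x84.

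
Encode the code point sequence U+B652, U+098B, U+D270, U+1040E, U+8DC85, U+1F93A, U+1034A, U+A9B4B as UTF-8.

EB 99 92 E0 A6 8B ED 89 B0 F0 90 90 8E F2 8D B2 85 F0 9F A4 BA F0 90 8D 8A F2 A9 AD 8B

U+B652: 3-byte form → EB 99 92.
U+098B: 3-byte form → E0 A6 8B.
U+D270: 3-byte form → ED 89 B0.
U+1040E: 4-byte form → F0 90 90 8E.
U+8DC85: 4-byte form → F2 8D B2 85.
U+1F93A: 4-byte form → F0 9F A4 BA.
U+1034A: 4-byte form → F0 90 8D 8A.
U+A9B4B: 4-byte form → F2 A9 AD 8B.
Concatenated (29 bytes): EB 99 92 E0 A6 8B ED 89 B0 F0 90 90 8E F2 8D B2 85 F0 9F A4 BA F0 90 8D 8A F2 A9 AD 8B.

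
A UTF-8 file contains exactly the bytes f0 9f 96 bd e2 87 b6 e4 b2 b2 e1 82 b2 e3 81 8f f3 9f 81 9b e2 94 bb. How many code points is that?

7

Byte at offset 0: 0xF0 = 11110000 → 4-byte char (#1). Advance 4.
Byte at offset 4: 0xE2 = 11100010 → 3-byte char (#2). Advance 3.
Byte at offset 7: 0xE4 = 11100100 → 3-byte char (#3). Advance 3.
Byte at offset 10: 0xE1 = 11100001 → 3-byte char (#4). Advance 3.
Byte at offset 13: 0xE3 = 11100011 → 3-byte char (#5). Advance 3.
Byte at offset 16: 0xF3 = 11110011 → 4-byte char (#6). Advance 4.
Byte at offset 20: 0xE2 = 11100010 → 3-byte char (#7). Advance 3.
Reached end at offset 23 after 7 code points.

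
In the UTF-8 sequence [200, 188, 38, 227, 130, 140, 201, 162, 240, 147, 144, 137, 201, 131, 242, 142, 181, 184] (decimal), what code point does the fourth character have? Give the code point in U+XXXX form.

Offset 0: leading byte 0xC8 = 11001000 → 2-byte char #1 = C8 BC.
Offset 2: leading byte 0x26 = 00100110 → 1-byte char #2 = 26.
Offset 3: leading byte 0xE3 = 11100011 → 3-byte char #3 = E3 82 8C.
Offset 6: leading byte 0xC9 = 11001001 → 2-byte char #4 = C9 A2.
Leading byte 0xC9 = 11001001 matches 110xxxxx → 2-byte sequence.
Byte 1: 0xC9 = 11001001, payload 01001 (5 bits).
Byte 2: 0xA2 = 10100010 (10xxxxxx ✓), payload 100010.
Concatenate: 01001100010 = 0x262 (11 bits → U+0262).

U+0262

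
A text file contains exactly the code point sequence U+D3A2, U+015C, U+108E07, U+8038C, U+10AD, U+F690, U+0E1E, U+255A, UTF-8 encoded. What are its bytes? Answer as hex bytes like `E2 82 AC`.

U+D3A2: 3-byte form → ED 8E A2.
U+015C: 2-byte form → C5 9C.
U+108E07: 4-byte form → F4 88 B8 87.
U+8038C: 4-byte form → F2 80 8E 8C.
U+10AD: 3-byte form → E1 82 AD.
U+F690: 3-byte form → EF 9A 90.
U+0E1E: 3-byte form → E0 B8 9E.
U+255A: 3-byte form → E2 95 9A.
Concatenated (25 bytes): ED 8E A2 C5 9C F4 88 B8 87 F2 80 8E 8C E1 82 AD EF 9A 90 E0 B8 9E E2 95 9A.

ED 8E A2 C5 9C F4 88 B8 87 F2 80 8E 8C E1 82 AD EF 9A 90 E0 B8 9E E2 95 9A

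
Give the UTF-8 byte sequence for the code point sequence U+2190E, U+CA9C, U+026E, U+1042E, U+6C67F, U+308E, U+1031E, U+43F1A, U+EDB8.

F0 A1 A4 8E EC AA 9C C9 AE F0 90 90 AE F1 AC 99 BF E3 82 8E F0 90 8C 9E F1 83 BC 9A EE B6 B8

U+2190E: 4-byte form → F0 A1 A4 8E.
U+CA9C: 3-byte form → EC AA 9C.
U+026E: 2-byte form → C9 AE.
U+1042E: 4-byte form → F0 90 90 AE.
U+6C67F: 4-byte form → F1 AC 99 BF.
U+308E: 3-byte form → E3 82 8E.
U+1031E: 4-byte form → F0 90 8C 9E.
U+43F1A: 4-byte form → F1 83 BC 9A.
U+EDB8: 3-byte form → EE B6 B8.
Concatenated (31 bytes): F0 A1 A4 8E EC AA 9C C9 AE F0 90 90 AE F1 AC 99 BF E3 82 8E F0 90 8C 9E F1 83 BC 9A EE B6 B8.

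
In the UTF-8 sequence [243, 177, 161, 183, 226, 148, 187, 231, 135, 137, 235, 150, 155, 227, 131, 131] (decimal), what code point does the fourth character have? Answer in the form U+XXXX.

Offset 0: leading byte 0xF3 = 11110011 → 4-byte char #1 = F3 B1 A1 B7.
Offset 4: leading byte 0xE2 = 11100010 → 3-byte char #2 = E2 94 BB.
Offset 7: leading byte 0xE7 = 11100111 → 3-byte char #3 = E7 87 89.
Offset 10: leading byte 0xEB = 11101011 → 3-byte char #4 = EB 96 9B.
Leading byte 0xEB = 11101011 matches 1110xxxx → 3-byte sequence.
Byte 1: 0xEB = 11101011, payload 1011 (4 bits).
Byte 2: 0x96 = 10010110 (10xxxxxx ✓), payload 010110.
Byte 3: 0x9B = 10011011 (10xxxxxx ✓), payload 011011.
Concatenate: 1011010110011011 = 0xB59B (16 bits → U+B59B).

U+B59B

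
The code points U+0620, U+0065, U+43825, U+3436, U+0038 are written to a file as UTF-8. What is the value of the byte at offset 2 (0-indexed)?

U+0620 → 2-byte form D8 A0 at offsets 0–1.
U+0065 → 1-byte form 65 at offsets 2–2.
Offset 2 falls in char 2's range; it's byte 1 of 65 = 0x65.

0x65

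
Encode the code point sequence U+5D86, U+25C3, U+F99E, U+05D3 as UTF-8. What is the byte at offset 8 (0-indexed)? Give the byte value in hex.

U+5D86 → 3-byte form E5 B6 86 at offsets 0–2.
U+25C3 → 3-byte form E2 97 83 at offsets 3–5.
U+F99E → 3-byte form EF A6 9E at offsets 6–8.
Offset 8 falls in char 3's range; it's byte 3 of EF A6 9E = 0x9E.

0x9E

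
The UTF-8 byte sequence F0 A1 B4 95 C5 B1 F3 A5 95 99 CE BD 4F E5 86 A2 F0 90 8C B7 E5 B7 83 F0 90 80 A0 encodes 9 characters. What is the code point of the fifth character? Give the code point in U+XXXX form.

U+004F

Offset 0: leading byte 0xF0 = 11110000 → 4-byte char #1 = F0 A1 B4 95.
Offset 4: leading byte 0xC5 = 11000101 → 2-byte char #2 = C5 B1.
Offset 6: leading byte 0xF3 = 11110011 → 4-byte char #3 = F3 A5 95 99.
Offset 10: leading byte 0xCE = 11001110 → 2-byte char #4 = CE BD.
Offset 12: leading byte 0x4F = 01001111 → 1-byte char #5 = 4F.
Leading byte 0x4F = 01001111 matches 0xxxxxxx → 1-byte sequence.
Byte 1: 0x4F = 01001111, payload 1001111 (7 bits).
Concatenate: 1001111 = 0x4F (7 bits → U+004F).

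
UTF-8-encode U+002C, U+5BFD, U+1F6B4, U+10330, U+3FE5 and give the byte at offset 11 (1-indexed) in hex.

0x8C

1-indexed offset 11 is 0-indexed offset 10.
U+002C → 1-byte form 2C at offsets 0–0.
U+5BFD → 3-byte form E5 AF BD at offsets 1–3.
U+1F6B4 → 4-byte form F0 9F 9A B4 at offsets 4–7.
U+10330 → 4-byte form F0 90 8C B0 at offsets 8–11.
Offset 10 falls in char 4's range; it's byte 3 of F0 90 8C B0 = 0x8C.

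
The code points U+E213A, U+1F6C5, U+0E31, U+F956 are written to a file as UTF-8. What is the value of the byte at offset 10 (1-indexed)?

1-indexed offset 10 is 0-indexed offset 9.
U+E213A → 4-byte form F3 A2 84 BA at offsets 0–3.
U+1F6C5 → 4-byte form F0 9F 9B 85 at offsets 4–7.
U+0E31 → 3-byte form E0 B8 B1 at offsets 8–10.
Offset 9 falls in char 3's range; it's byte 2 of E0 B8 B1 = 0xB8.

0xB8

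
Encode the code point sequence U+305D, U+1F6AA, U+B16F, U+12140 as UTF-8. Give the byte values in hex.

U+305D: 3-byte form → E3 81 9D.
U+1F6AA: 4-byte form → F0 9F 9A AA.
U+B16F: 3-byte form → EB 85 AF.
U+12140: 4-byte form → F0 92 85 80.
Concatenated (14 bytes): E3 81 9D F0 9F 9A AA EB 85 AF F0 92 85 80.

E3 81 9D F0 9F 9A AA EB 85 AF F0 92 85 80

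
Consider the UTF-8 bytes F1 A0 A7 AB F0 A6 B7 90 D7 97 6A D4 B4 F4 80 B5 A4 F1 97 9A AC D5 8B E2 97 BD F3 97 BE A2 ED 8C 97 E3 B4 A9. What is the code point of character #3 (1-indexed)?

Offset 0: leading byte 0xF1 = 11110001 → 4-byte char #1 = F1 A0 A7 AB.
Offset 4: leading byte 0xF0 = 11110000 → 4-byte char #2 = F0 A6 B7 90.
Offset 8: leading byte 0xD7 = 11010111 → 2-byte char #3 = D7 97.
Leading byte 0xD7 = 11010111 matches 110xxxxx → 2-byte sequence.
Byte 1: 0xD7 = 11010111, payload 10111 (5 bits).
Byte 2: 0x97 = 10010111 (10xxxxxx ✓), payload 010111.
Concatenate: 10111010111 = 0x5D7 (11 bits → U+05D7).

U+05D7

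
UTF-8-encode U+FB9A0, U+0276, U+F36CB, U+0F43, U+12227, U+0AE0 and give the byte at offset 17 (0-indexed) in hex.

0xE0

U+FB9A0 → 4-byte form F3 BB A6 A0 at offsets 0–3.
U+0276 → 2-byte form C9 B6 at offsets 4–5.
U+F36CB → 4-byte form F3 B3 9B 8B at offsets 6–9.
U+0F43 → 3-byte form E0 BD 83 at offsets 10–12.
U+12227 → 4-byte form F0 92 88 A7 at offsets 13–16.
U+0AE0 → 3-byte form E0 AB A0 at offsets 17–19.
Offset 17 falls in char 6's range; it's byte 1 of E0 AB A0 = 0xE0.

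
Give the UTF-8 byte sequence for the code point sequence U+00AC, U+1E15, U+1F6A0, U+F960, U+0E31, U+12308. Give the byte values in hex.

U+00AC: 2-byte form → C2 AC.
U+1E15: 3-byte form → E1 B8 95.
U+1F6A0: 4-byte form → F0 9F 9A A0.
U+F960: 3-byte form → EF A5 A0.
U+0E31: 3-byte form → E0 B8 B1.
U+12308: 4-byte form → F0 92 8C 88.
Concatenated (19 bytes): C2 AC E1 B8 95 F0 9F 9A A0 EF A5 A0 E0 B8 B1 F0 92 8C 88.

C2 AC E1 B8 95 F0 9F 9A A0 EF A5 A0 E0 B8 B1 F0 92 8C 88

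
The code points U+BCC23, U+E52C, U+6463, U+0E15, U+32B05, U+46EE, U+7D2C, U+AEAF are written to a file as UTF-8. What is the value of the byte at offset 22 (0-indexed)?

U+BCC23 → 4-byte form F2 BC B0 A3 at offsets 0–3.
U+E52C → 3-byte form EE 94 AC at offsets 4–6.
U+6463 → 3-byte form E6 91 A3 at offsets 7–9.
U+0E15 → 3-byte form E0 B8 95 at offsets 10–12.
U+32B05 → 4-byte form F0 B2 AC 85 at offsets 13–16.
U+46EE → 3-byte form E4 9B AE at offsets 17–19.
U+7D2C → 3-byte form E7 B4 AC at offsets 20–22.
Offset 22 falls in char 7's range; it's byte 3 of E7 B4 AC = 0xAC.

0xAC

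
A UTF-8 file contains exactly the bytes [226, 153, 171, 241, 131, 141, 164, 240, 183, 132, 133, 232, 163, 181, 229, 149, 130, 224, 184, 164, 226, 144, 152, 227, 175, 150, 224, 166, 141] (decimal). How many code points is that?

Byte at offset 0: 0xE2 = 11100010 → 3-byte char (#1). Advance 3.
Byte at offset 3: 0xF1 = 11110001 → 4-byte char (#2). Advance 4.
Byte at offset 7: 0xF0 = 11110000 → 4-byte char (#3). Advance 4.
Byte at offset 11: 0xE8 = 11101000 → 3-byte char (#4). Advance 3.
Byte at offset 14: 0xE5 = 11100101 → 3-byte char (#5). Advance 3.
Byte at offset 17: 0xE0 = 11100000 → 3-byte char (#6). Advance 3.
Byte at offset 20: 0xE2 = 11100010 → 3-byte char (#7). Advance 3.
Byte at offset 23: 0xE3 = 11100011 → 3-byte char (#8). Advance 3.
Byte at offset 26: 0xE0 = 11100000 → 3-byte char (#9). Advance 3.
Reached end at offset 29 after 9 code points.

9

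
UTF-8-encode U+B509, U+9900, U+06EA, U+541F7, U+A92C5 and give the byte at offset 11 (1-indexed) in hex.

0x87

1-indexed offset 11 is 0-indexed offset 10.
U+B509 → 3-byte form EB 94 89 at offsets 0–2.
U+9900 → 3-byte form E9 A4 80 at offsets 3–5.
U+06EA → 2-byte form DB AA at offsets 6–7.
U+541F7 → 4-byte form F1 94 87 B7 at offsets 8–11.
Offset 10 falls in char 4's range; it's byte 3 of F1 94 87 B7 = 0x87.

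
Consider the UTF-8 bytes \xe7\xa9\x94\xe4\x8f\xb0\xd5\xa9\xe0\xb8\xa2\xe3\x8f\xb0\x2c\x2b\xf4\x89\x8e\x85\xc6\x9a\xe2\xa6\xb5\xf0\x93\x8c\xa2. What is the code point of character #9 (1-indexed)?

Offset 0: leading byte 0xE7 = 11100111 → 3-byte char #1 = E7 A9 94.
Offset 3: leading byte 0xE4 = 11100100 → 3-byte char #2 = E4 8F B0.
Offset 6: leading byte 0xD5 = 11010101 → 2-byte char #3 = D5 A9.
Offset 8: leading byte 0xE0 = 11100000 → 3-byte char #4 = E0 B8 A2.
Offset 11: leading byte 0xE3 = 11100011 → 3-byte char #5 = E3 8F B0.
Offset 14: leading byte 0x2C = 00101100 → 1-byte char #6 = 2C.
Offset 15: leading byte 0x2B = 00101011 → 1-byte char #7 = 2B.
Offset 16: leading byte 0xF4 = 11110100 → 4-byte char #8 = F4 89 8E 85.
Offset 20: leading byte 0xC6 = 11000110 → 2-byte char #9 = C6 9A.
Leading byte 0xC6 = 11000110 matches 110xxxxx → 2-byte sequence.
Byte 1: 0xC6 = 11000110, payload 00110 (5 bits).
Byte 2: 0x9A = 10011010 (10xxxxxx ✓), payload 011010.
Concatenate: 00110011010 = 0x19A (11 bits → U+019A).

U+019A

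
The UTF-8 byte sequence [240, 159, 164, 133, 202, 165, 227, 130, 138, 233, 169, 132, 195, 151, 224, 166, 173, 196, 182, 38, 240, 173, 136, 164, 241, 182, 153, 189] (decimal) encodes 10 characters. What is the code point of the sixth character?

Offset 0: leading byte 0xF0 = 11110000 → 4-byte char #1 = F0 9F A4 85.
Offset 4: leading byte 0xCA = 11001010 → 2-byte char #2 = CA A5.
Offset 6: leading byte 0xE3 = 11100011 → 3-byte char #3 = E3 82 8A.
Offset 9: leading byte 0xE9 = 11101001 → 3-byte char #4 = E9 A9 84.
Offset 12: leading byte 0xC3 = 11000011 → 2-byte char #5 = C3 97.
Offset 14: leading byte 0xE0 = 11100000 → 3-byte char #6 = E0 A6 AD.
Leading byte 0xE0 = 11100000 matches 1110xxxx → 3-byte sequence.
Byte 1: 0xE0 = 11100000, payload 0000 (4 bits).
Byte 2: 0xA6 = 10100110 (10xxxxxx ✓), payload 100110.
Byte 3: 0xAD = 10101101 (10xxxxxx ✓), payload 101101.
Concatenate: 0000100110101101 = 0x9AD (16 bits → U+09AD).

U+09AD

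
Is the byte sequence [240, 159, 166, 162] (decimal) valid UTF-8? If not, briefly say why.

valid

Leading byte 0xF0 = 11110000 → 4-byte form.
Continuation bytes 0x9F=10011111, 0xA6=10100110, 0xA2=10100010 all match 10xxxxxx.
Decoded value 0x1F9A2 is ≥ 0x10000 (shortest form) and not a surrogate.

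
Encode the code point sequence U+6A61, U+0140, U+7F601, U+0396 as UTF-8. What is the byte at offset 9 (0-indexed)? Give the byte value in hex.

U+6A61 → 3-byte form E6 A9 A1 at offsets 0–2.
U+0140 → 2-byte form C5 80 at offsets 3–4.
U+7F601 → 4-byte form F1 BF 98 81 at offsets 5–8.
U+0396 → 2-byte form CE 96 at offsets 9–10.
Offset 9 falls in char 4's range; it's byte 1 of CE 96 = 0xCE.

0xCE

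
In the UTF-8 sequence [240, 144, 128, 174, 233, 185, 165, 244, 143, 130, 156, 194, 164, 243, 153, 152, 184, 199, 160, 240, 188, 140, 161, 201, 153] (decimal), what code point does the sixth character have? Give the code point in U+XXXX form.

Offset 0: leading byte 0xF0 = 11110000 → 4-byte char #1 = F0 90 80 AE.
Offset 4: leading byte 0xE9 = 11101001 → 3-byte char #2 = E9 B9 A5.
Offset 7: leading byte 0xF4 = 11110100 → 4-byte char #3 = F4 8F 82 9C.
Offset 11: leading byte 0xC2 = 11000010 → 2-byte char #4 = C2 A4.
Offset 13: leading byte 0xF3 = 11110011 → 4-byte char #5 = F3 99 98 B8.
Offset 17: leading byte 0xC7 = 11000111 → 2-byte char #6 = C7 A0.
Leading byte 0xC7 = 11000111 matches 110xxxxx → 2-byte sequence.
Byte 1: 0xC7 = 11000111, payload 00111 (5 bits).
Byte 2: 0xA0 = 10100000 (10xxxxxx ✓), payload 100000.
Concatenate: 00111100000 = 0x1E0 (11 bits → U+01E0).

U+01E0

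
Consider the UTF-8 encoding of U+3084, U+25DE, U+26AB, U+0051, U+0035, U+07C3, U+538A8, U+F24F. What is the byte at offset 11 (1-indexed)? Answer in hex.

1-indexed offset 11 is 0-indexed offset 10.
U+3084 → 3-byte form E3 82 84 at offsets 0–2.
U+25DE → 3-byte form E2 97 9E at offsets 3–5.
U+26AB → 3-byte form E2 9A AB at offsets 6–8.
U+0051 → 1-byte form 51 at offsets 9–9.
U+0035 → 1-byte form 35 at offsets 10–10.
Offset 10 falls in char 5's range; it's byte 1 of 35 = 0x35.

0x35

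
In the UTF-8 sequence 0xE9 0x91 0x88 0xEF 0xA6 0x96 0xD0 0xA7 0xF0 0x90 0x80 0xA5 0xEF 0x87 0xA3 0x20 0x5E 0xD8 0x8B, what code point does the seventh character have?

U+005E

Offset 0: leading byte 0xE9 = 11101001 → 3-byte char #1 = E9 91 88.
Offset 3: leading byte 0xEF = 11101111 → 3-byte char #2 = EF A6 96.
Offset 6: leading byte 0xD0 = 11010000 → 2-byte char #3 = D0 A7.
Offset 8: leading byte 0xF0 = 11110000 → 4-byte char #4 = F0 90 80 A5.
Offset 12: leading byte 0xEF = 11101111 → 3-byte char #5 = EF 87 A3.
Offset 15: leading byte 0x20 = 00100000 → 1-byte char #6 = 20.
Offset 16: leading byte 0x5E = 01011110 → 1-byte char #7 = 5E.
Leading byte 0x5E = 01011110 matches 0xxxxxxx → 1-byte sequence.
Byte 1: 0x5E = 01011110, payload 1011110 (7 bits).
Concatenate: 1011110 = 0x5E (7 bits → U+005E).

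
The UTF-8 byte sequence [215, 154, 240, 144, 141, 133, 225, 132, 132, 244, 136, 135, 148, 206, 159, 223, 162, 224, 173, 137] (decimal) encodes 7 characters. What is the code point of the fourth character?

U+1081D4

Offset 0: leading byte 0xD7 = 11010111 → 2-byte char #1 = D7 9A.
Offset 2: leading byte 0xF0 = 11110000 → 4-byte char #2 = F0 90 8D 85.
Offset 6: leading byte 0xE1 = 11100001 → 3-byte char #3 = E1 84 84.
Offset 9: leading byte 0xF4 = 11110100 → 4-byte char #4 = F4 88 87 94.
Leading byte 0xF4 = 11110100 matches 11110xxx → 4-byte sequence.
Byte 1: 0xF4 = 11110100, payload 100 (3 bits).
Byte 2: 0x88 = 10001000 (10xxxxxx ✓), payload 001000.
Byte 3: 0x87 = 10000111 (10xxxxxx ✓), payload 000111.
Byte 4: 0x94 = 10010100 (10xxxxxx ✓), payload 010100.
Concatenate: 100001000000111010100 = 0x1081D4 (21 bits → U+1081D4).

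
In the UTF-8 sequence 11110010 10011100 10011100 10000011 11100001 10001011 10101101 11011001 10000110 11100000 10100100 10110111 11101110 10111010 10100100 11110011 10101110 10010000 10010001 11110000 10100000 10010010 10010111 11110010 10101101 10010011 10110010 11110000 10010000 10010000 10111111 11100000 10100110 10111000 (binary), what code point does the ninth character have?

U+1043F

Offset 0: leading byte 0xF2 = 11110010 → 4-byte char #1 = F2 9C 9C 83.
Offset 4: leading byte 0xE1 = 11100001 → 3-byte char #2 = E1 8B AD.
Offset 7: leading byte 0xD9 = 11011001 → 2-byte char #3 = D9 86.
Offset 9: leading byte 0xE0 = 11100000 → 3-byte char #4 = E0 A4 B7.
Offset 12: leading byte 0xEE = 11101110 → 3-byte char #5 = EE BA A4.
Offset 15: leading byte 0xF3 = 11110011 → 4-byte char #6 = F3 AE 90 91.
Offset 19: leading byte 0xF0 = 11110000 → 4-byte char #7 = F0 A0 92 97.
Offset 23: leading byte 0xF2 = 11110010 → 4-byte char #8 = F2 AD 93 B2.
Offset 27: leading byte 0xF0 = 11110000 → 4-byte char #9 = F0 90 90 BF.
Leading byte 0xF0 = 11110000 matches 11110xxx → 4-byte sequence.
Byte 1: 0xF0 = 11110000, payload 000 (3 bits).
Byte 2: 0x90 = 10010000 (10xxxxxx ✓), payload 010000.
Byte 3: 0x90 = 10010000 (10xxxxxx ✓), payload 010000.
Byte 4: 0xBF = 10111111 (10xxxxxx ✓), payload 111111.
Concatenate: 000010000010000111111 = 0x1043F (21 bits → U+1043F).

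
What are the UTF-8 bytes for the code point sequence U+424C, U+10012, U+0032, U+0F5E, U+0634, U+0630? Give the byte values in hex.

U+424C: 3-byte form → E4 89 8C.
U+10012: 4-byte form → F0 90 80 92.
U+0032: 1-byte form → 32.
U+0F5E: 3-byte form → E0 BD 9E.
U+0634: 2-byte form → D8 B4.
U+0630: 2-byte form → D8 B0.
Concatenated (15 bytes): E4 89 8C F0 90 80 92 32 E0 BD 9E D8 B4 D8 B0.

E4 89 8C F0 90 80 92 32 E0 BD 9E D8 B4 D8 B0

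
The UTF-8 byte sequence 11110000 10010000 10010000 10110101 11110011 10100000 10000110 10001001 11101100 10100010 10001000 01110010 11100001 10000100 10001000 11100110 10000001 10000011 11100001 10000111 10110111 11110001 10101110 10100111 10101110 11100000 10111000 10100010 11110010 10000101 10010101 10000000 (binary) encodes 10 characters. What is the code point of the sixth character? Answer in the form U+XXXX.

U+6043

Offset 0: leading byte 0xF0 = 11110000 → 4-byte char #1 = F0 90 90 B5.
Offset 4: leading byte 0xF3 = 11110011 → 4-byte char #2 = F3 A0 86 89.
Offset 8: leading byte 0xEC = 11101100 → 3-byte char #3 = EC A2 88.
Offset 11: leading byte 0x72 = 01110010 → 1-byte char #4 = 72.
Offset 12: leading byte 0xE1 = 11100001 → 3-byte char #5 = E1 84 88.
Offset 15: leading byte 0xE6 = 11100110 → 3-byte char #6 = E6 81 83.
Leading byte 0xE6 = 11100110 matches 1110xxxx → 3-byte sequence.
Byte 1: 0xE6 = 11100110, payload 0110 (4 bits).
Byte 2: 0x81 = 10000001 (10xxxxxx ✓), payload 000001.
Byte 3: 0x83 = 10000011 (10xxxxxx ✓), payload 000011.
Concatenate: 0110000001000011 = 0x6043 (16 bits → U+6043).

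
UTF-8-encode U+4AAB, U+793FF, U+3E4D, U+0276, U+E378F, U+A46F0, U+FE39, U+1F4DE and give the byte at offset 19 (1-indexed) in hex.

0x9B

1-indexed offset 19 is 0-indexed offset 18.
U+4AAB → 3-byte form E4 AA AB at offsets 0–2.
U+793FF → 4-byte form F1 B9 8F BF at offsets 3–6.
U+3E4D → 3-byte form E3 B9 8D at offsets 7–9.
U+0276 → 2-byte form C9 B6 at offsets 10–11.
U+E378F → 4-byte form F3 A3 9E 8F at offsets 12–15.
U+A46F0 → 4-byte form F2 A4 9B B0 at offsets 16–19.
Offset 18 falls in char 6's range; it's byte 3 of F2 A4 9B B0 = 0x9B.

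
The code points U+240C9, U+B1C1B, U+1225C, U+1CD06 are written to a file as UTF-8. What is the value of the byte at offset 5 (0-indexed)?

0xB1

U+240C9 → 4-byte form F0 A4 83 89 at offsets 0–3.
U+B1C1B → 4-byte form F2 B1 B0 9B at offsets 4–7.
Offset 5 falls in char 2's range; it's byte 2 of F2 B1 B0 9B = 0xB1.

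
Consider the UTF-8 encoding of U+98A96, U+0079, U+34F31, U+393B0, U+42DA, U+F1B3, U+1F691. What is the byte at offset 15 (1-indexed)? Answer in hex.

1-indexed offset 15 is 0-indexed offset 14.
U+98A96 → 4-byte form F2 98 AA 96 at offsets 0–3.
U+0079 → 1-byte form 79 at offsets 4–4.
U+34F31 → 4-byte form F0 B4 BC B1 at offsets 5–8.
U+393B0 → 4-byte form F0 B9 8E B0 at offsets 9–12.
U+42DA → 3-byte form E4 8B 9A at offsets 13–15.
Offset 14 falls in char 5's range; it's byte 2 of E4 8B 9A = 0x8B.

0x8B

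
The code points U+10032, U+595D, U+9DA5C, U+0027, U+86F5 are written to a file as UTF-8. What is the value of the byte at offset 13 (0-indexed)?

0x9B

U+10032 → 4-byte form F0 90 80 B2 at offsets 0–3.
U+595D → 3-byte form E5 A5 9D at offsets 4–6.
U+9DA5C → 4-byte form F2 9D A9 9C at offsets 7–10.
U+0027 → 1-byte form 27 at offsets 11–11.
U+86F5 → 3-byte form E8 9B B5 at offsets 12–14.
Offset 13 falls in char 5's range; it's byte 2 of E8 9B B5 = 0x9B.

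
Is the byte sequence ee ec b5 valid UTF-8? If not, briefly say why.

invalid (non-continuation byte where continuation expected)

Leading byte 0xEE = 11101110 → 3-byte form.
Byte 2 is 0xEC = 11101100, which is not 10xxxxxx — expected a continuation byte.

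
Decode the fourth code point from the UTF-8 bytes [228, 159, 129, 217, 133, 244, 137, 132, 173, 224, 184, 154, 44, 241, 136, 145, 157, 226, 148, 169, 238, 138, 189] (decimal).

U+0E1A

Offset 0: leading byte 0xE4 = 11100100 → 3-byte char #1 = E4 9F 81.
Offset 3: leading byte 0xD9 = 11011001 → 2-byte char #2 = D9 85.
Offset 5: leading byte 0xF4 = 11110100 → 4-byte char #3 = F4 89 84 AD.
Offset 9: leading byte 0xE0 = 11100000 → 3-byte char #4 = E0 B8 9A.
Leading byte 0xE0 = 11100000 matches 1110xxxx → 3-byte sequence.
Byte 1: 0xE0 = 11100000, payload 0000 (4 bits).
Byte 2: 0xB8 = 10111000 (10xxxxxx ✓), payload 111000.
Byte 3: 0x9A = 10011010 (10xxxxxx ✓), payload 011010.
Concatenate: 0000111000011010 = 0xE1A (16 bits → U+0E1A).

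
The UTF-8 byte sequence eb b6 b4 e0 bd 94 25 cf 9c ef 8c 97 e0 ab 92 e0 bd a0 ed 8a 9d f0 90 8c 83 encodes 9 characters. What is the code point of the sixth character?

Offset 0: leading byte 0xEB = 11101011 → 3-byte char #1 = EB B6 B4.
Offset 3: leading byte 0xE0 = 11100000 → 3-byte char #2 = E0 BD 94.
Offset 6: leading byte 0x25 = 00100101 → 1-byte char #3 = 25.
Offset 7: leading byte 0xCF = 11001111 → 2-byte char #4 = CF 9C.
Offset 9: leading byte 0xEF = 11101111 → 3-byte char #5 = EF 8C 97.
Offset 12: leading byte 0xE0 = 11100000 → 3-byte char #6 = E0 AB 92.
Leading byte 0xE0 = 11100000 matches 1110xxxx → 3-byte sequence.
Byte 1: 0xE0 = 11100000, payload 0000 (4 bits).
Byte 2: 0xAB = 10101011 (10xxxxxx ✓), payload 101011.
Byte 3: 0x92 = 10010010 (10xxxxxx ✓), payload 010010.
Concatenate: 0000101011010010 = 0xAD2 (16 bits → U+0AD2).

U+0AD2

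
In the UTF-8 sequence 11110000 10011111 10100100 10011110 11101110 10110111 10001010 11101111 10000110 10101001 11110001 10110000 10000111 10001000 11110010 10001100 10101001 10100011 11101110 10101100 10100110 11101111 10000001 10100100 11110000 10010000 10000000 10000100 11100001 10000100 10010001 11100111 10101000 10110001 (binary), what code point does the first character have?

Offset 0: leading byte 0xF0 = 11110000 → 4-byte char #1 = F0 9F A4 9E.
Leading byte 0xF0 = 11110000 matches 11110xxx → 4-byte sequence.
Byte 1: 0xF0 = 11110000, payload 000 (3 bits).
Byte 2: 0x9F = 10011111 (10xxxxxx ✓), payload 011111.
Byte 3: 0xA4 = 10100100 (10xxxxxx ✓), payload 100100.
Byte 4: 0x9E = 10011110 (10xxxxxx ✓), payload 011110.
Concatenate: 000011111100100011110 = 0x1F91E (21 bits → U+1F91E).

U+1F91E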